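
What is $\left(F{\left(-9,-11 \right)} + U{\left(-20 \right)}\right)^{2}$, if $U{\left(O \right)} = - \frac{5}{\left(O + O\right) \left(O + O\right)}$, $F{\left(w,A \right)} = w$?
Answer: $\frac{8300161}{102400} \approx 81.056$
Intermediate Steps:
$U{\left(O \right)} = - \frac{5}{4 O^{2}}$ ($U{\left(O \right)} = - \frac{5}{2 O 2 O} = - \frac{5}{4 O^{2}}$)
$\left(F{\left(-9,-11 \right)} + U{\left(-20 \right)}\right)^{2} = \left(-9 - \frac{5}{4 \cdot 400}\right)^{2} = \left(-9 - \frac{1}{320}\right)^{2} = \left(- \frac{2881}{320}\right)^{2} = \frac{8300161}{102400}$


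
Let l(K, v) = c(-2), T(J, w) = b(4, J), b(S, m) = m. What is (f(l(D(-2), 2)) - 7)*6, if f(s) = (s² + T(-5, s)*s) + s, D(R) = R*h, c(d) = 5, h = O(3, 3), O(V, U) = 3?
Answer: -12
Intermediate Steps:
h = 3
T(J, w) = J
D(R) = 3*R (D(R) = R*3 = 3*R)
l(K, v) = 5
f(s) = s² - 4*s (f(s) = (s² - 5*s) + s = s² - 4*s)
(f(l(D(-2), 2)) - 7)*6 = (5*(-4 + 5) - 7)*6 = (5*1 - 7)*6 = (5 - 7)*6 = -2*6 = -12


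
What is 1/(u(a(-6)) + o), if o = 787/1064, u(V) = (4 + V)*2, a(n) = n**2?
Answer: 1064/85907 ≈ 0.012385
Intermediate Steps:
u(V) = 8 + 2*V
o = 787/1064 (o = 787*(1/1064) = 787/1064 ≈ 0.73966)
1/(u(a(-6)) + o) = 1/((8 + 2*(-6)**2) + 787/1064) = 1/((8 + 2*36) + 787/1064) = 1/((8 + 72) + 787/1064) = 1/(80 + 787/1064) = 1/(85907/1064) = 1064/85907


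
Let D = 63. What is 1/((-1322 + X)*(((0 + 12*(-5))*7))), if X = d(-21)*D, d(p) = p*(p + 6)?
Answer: -1/7779660 ≈ -1.2854e-7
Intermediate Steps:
d(p) = p*(6 + p)
X = 19845 (X = -21*(6 - 21)*63 = -21*(-15)*63 = 315*63 = 19845)
1/((-1322 + X)*(((0 + 12*(-5))*7))) = 1/((-1322 + 19845)*(((0 + 12*(-5))*7))) = 1/(18523*(((0 - 60)*7))) = 1/(18523*((-60*7))) = (1/18523)/(-420) = (1/18523)*(-1/420) = -1/7779660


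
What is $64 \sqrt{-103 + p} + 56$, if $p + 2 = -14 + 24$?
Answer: $56 + 64 i \sqrt{95} \approx 56.0 + 623.79 i$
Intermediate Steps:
$p = 8$ ($p = -2 + \left(-14 + 24\right) = -2 + 10 = 8$)
$64 \sqrt{-103 + p} + 56 = 64 \sqrt{-103 + 8} + 56 = 64 \sqrt{-95} + 56 = 64 i \sqrt{95} + 56 = 56 + 64 i \sqrt{95}$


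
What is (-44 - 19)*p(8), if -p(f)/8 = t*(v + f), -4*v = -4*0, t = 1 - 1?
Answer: 0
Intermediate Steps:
t = 0
v = 0 (v = -(-1)*0 = -¼*0 = 0)
p(f) = 0 (p(f) = -0*(0 + f) = -0*f = -8*0 = 0)
(-44 - 19)*p(8) = (-44 - 19)*0 = -63*0 = 0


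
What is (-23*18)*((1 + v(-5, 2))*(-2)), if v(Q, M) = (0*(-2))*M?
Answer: 828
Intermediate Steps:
v(Q, M) = 0 (v(Q, M) = 0*M = 0)
(-23*18)*((1 + v(-5, 2))*(-2)) = (-23*18)*((1 + 0)*(-2)) = -414*(-2) = 828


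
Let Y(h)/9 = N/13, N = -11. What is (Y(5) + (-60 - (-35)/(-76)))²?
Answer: 4523773081/976144 ≈ 4634.3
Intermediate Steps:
Y(h) = -99/13 (Y(h) = 9*(-11/13) = -99/13)
(Y(5) + (-60 - (-35)/(-76)))² = (-99/13 + (-60 - (-35)/(-76)))² = (-99/13 + (-60 - (-35)*(-1)/76))² = (-99/13 + (-60 - 1*35/76))² = (-99/13 + (-60 - 35/76))² = (-99/13 - 4595/76)² = (-67259/988)² = 4523773081/976144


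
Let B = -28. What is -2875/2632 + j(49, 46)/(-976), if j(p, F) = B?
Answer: -170769/160552 ≈ -1.0636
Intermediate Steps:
j(p, F) = -28
-2875/2632 + j(49, 46)/(-976) = -2875/2632 - 28/(-976) = -2875*1/2632 - 28*(-1/976) = -2875/2632 + 7/244 = -170769/160552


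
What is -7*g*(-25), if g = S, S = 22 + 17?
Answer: 6825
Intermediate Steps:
S = 39
g = 39
-7*g*(-25) = -7*39*(-25) = -273*(-25) = 6825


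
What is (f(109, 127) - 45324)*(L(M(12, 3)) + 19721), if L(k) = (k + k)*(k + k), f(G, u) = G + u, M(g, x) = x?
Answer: -890803616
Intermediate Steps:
L(k) = 4*k**2 (L(k) = (2*k)*(2*k) = 4*k**2)
(f(109, 127) - 45324)*(L(M(12, 3)) + 19721) = ((109 + 127) - 45324)*(4*3**2 + 19721) = (236 - 45324)*(4*9 + 19721) = -45088*(36 + 19721) = -45088*19757 = -890803616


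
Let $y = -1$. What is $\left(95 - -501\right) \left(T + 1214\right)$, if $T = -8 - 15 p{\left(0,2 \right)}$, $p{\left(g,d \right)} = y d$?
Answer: $736656$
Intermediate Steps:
$p{\left(g,d \right)} = - d$
$T = 22$ ($T = -8 - 15 \left(\left(-1\right) 2\right) = -8 - -30 = -8 + 30 = 22$)
$\left(95 - -501\right) \left(T + 1214\right) = \left(95 - -501\right) \left(22 + 1214\right) = \left(95 + 501\right) 1236 = 596 \cdot 1236 = 736656$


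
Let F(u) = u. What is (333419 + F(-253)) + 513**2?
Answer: 596335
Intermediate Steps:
(333419 + F(-253)) + 513**2 = (333419 - 253) + 513**2 = 333166 + 263169 = 596335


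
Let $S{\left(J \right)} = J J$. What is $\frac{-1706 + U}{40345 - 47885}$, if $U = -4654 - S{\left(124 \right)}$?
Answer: $\frac{418}{145} \approx 2.8828$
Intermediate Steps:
$S{\left(J \right)} = J^{2}$
$U = -20030$ ($U = -4654 - 124^{2} = -4654 - 15376 = -20030$)
$\frac{-1706 + U}{40345 - 47885} = \frac{-1706 - 20030}{40345 - 47885} = - \frac{21736}{-7540} = \left(-21736\right) \left(- \frac{1}{7540}\right) = \frac{418}{145}$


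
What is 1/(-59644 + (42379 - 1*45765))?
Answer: -1/63030 ≈ -1.5865e-5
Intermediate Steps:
1/(-59644 + (42379 - 1*45765)) = 1/(-59644 + (42379 - 45765)) = 1/(-59644 - 3386) = 1/(-63030) = -1/63030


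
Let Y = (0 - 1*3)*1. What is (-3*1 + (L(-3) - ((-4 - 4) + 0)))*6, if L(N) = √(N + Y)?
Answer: 30 + 6*I*√6 ≈ 30.0 + 14.697*I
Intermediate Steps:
Y = -3 (Y = (0 - 3)*1 = -3*1 = -3)
L(N) = √(-3 + N) (L(N) = √(N - 3) = √(-3 + N))
(-3*1 + (L(-3) - ((-4 - 4) + 0)))*6 = (-3*1 + (√(-3 - 3) - ((-4 - 4) + 0)))*6 = (-3 + (√(-6) - (-8 + 0)))*6 = (-3 + (I*√6 - 1*(-8)))*6 = (-3 + (I*√6 + 8))*6 = (-3 + (8 + I*√6))*6 = (5 + I*√6)*6 = 30 + 6*I*√6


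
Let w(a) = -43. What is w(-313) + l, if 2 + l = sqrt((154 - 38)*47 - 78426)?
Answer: -45 + I*sqrt(72974) ≈ -45.0 + 270.14*I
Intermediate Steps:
l = -2 + I*sqrt(72974) (l = -2 + sqrt((154 - 38)*47 - 78426) = -2 + sqrt(116*47 - 78426) = -2 + sqrt(5452 - 78426) = -2 + sqrt(-72974) = -2 + I*sqrt(72974) ≈ -2.0 + 270.14*I)
w(-313) + l = -43 + (-2 + I*sqrt(72974)) = -45 + I*sqrt(72974)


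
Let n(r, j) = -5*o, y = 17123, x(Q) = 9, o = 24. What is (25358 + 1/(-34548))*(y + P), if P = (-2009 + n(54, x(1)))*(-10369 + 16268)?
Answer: -915626165735182/2879 ≈ -3.1804e+11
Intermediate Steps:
n(r, j) = -120 (n(r, j) = -5*24 = -120)
P = -12558971 (P = (-2009 - 120)*(-10369 + 16268) = -2129*5899 = -12558971)
(25358 + 1/(-34548))*(y + P) = (25358 + 1/(-34548))*(17123 - 12558971) = (25358 - 1/34548)*(-12541848) = (876068183/34548)*(-12541848) = -915626165735182/2879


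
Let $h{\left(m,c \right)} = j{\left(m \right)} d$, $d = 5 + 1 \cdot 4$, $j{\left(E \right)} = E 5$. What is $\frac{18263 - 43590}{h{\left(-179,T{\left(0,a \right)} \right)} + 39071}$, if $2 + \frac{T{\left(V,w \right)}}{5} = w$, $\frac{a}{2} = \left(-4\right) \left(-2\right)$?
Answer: $- \frac{25327}{31016} \approx -0.81658$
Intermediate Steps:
$a = 16$ ($a = 2 \left(\left(-4\right) \left(-2\right)\right) = 2 \cdot 8 = 16$)
$j{\left(E \right)} = 5 E$
$T{\left(V,w \right)} = -10 + 5 w$
$d = 9$ ($d = 5 + 4 = 9$)
$h{\left(m,c \right)} = 45 m$ ($h{\left(m,c \right)} = 5 m 9 = 45 m$)
$\frac{18263 - 43590}{h{\left(-179,T{\left(0,a \right)} \right)} + 39071} = \frac{18263 - 43590}{45 \left(-179\right) + 39071} = - \frac{25327}{-8055 + 39071} = - \frac{25327}{31016}$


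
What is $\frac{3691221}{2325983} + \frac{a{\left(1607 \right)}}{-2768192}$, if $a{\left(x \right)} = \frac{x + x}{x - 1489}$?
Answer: $\frac{602858760248807}{379887284431424} \approx 1.5869$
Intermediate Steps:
$a{\left(x \right)} = \frac{2 x}{-1489 + x}$
$\frac{3691221}{2325983} + \frac{a{\left(1607 \right)}}{-2768192} = \frac{3691221}{2325983} + \frac{2 \cdot 1607 \frac{1}{-1489 + 1607}}{-2768192} = 3691221 \cdot \frac{1}{2325983} + 2 \cdot 1607 \cdot \frac{1}{118} \left(- \frac{1}{2768192}\right) = \frac{3691221}{2325983} + 2 \cdot 1607 \cdot \frac{1}{118} \left(- \frac{1}{2768192}\right) = \frac{3691221}{2325983} + \frac{1607}{59} \left(- \frac{1}{2768192}\right) = \frac{3691221}{2325983} - \frac{1607}{163323328} = \frac{602858760248807}{379887284431424}$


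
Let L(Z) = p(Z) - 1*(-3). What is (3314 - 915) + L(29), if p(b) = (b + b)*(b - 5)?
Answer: 3794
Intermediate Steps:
p(b) = 2*b*(-5 + b) (p(b) = (2*b)*(-5 + b) = 2*b*(-5 + b))
L(Z) = 3 + 2*Z*(-5 + Z) (L(Z) = 2*Z*(-5 + Z) - 1*(-3) = 2*Z*(-5 + Z) + 3 = 3 + 2*Z*(-5 + Z))
(3314 - 915) + L(29) = (3314 - 915) + (3 + 2*29*(-5 + 29)) = 2399 + (3 + 2*29*24) = 2399 + (3 + 1392) = 2399 + 1395 = 3794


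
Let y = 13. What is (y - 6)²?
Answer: 49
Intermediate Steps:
(y - 6)² = (13 - 6)² = 7² = 49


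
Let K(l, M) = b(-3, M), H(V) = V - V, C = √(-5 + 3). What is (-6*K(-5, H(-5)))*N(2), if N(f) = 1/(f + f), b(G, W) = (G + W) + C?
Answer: 9/2 - 3*I*√2/2 ≈ 4.5 - 2.1213*I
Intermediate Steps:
C = I*√2 (C = √(-2) = I*√2 ≈ 1.4142*I)
H(V) = 0
b(G, W) = G + W + I*√2 (b(G, W) = (G + W) + I*√2 = G + W + I*√2)
K(l, M) = -3 + M + I*√2
N(f) = 1/(2*f)
(-6*K(-5, H(-5)))*N(2) = (-6*(-3 + 0 + I*√2))*((½)/2) = (-6*(-3 + I*√2))*((½)*(½)) = (18 - 6*I*√2)*(¼) = 9/2 - 3*I*√2/2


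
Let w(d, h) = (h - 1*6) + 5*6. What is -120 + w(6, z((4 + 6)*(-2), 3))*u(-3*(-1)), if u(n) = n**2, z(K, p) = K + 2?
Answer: -66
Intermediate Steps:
z(K, p) = 2 + K
w(d, h) = 24 + h (w(d, h) = (h - 6) + 30 = (-6 + h) + 30 = 24 + h)
-120 + w(6, z((4 + 6)*(-2), 3))*u(-3*(-1)) = -120 + (24 + (2 + (4 + 6)*(-2)))*(-3*(-1))**2 = -120 + (24 + (2 + 10*(-2)))*3**2 = -120 + (24 + (2 - 20))*9 = -120 + (24 - 18)*9 = -120 + 6*9 = -120 + 54 = -66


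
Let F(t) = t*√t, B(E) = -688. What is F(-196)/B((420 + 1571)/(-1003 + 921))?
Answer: 343*I/86 ≈ 3.9884*I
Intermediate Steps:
F(t) = t^(3/2)
F(-196)/B((420 + 1571)/(-1003 + 921)) = (-196)^(3/2)/(-688) = -2744*I*(-1/688) = 343*I/86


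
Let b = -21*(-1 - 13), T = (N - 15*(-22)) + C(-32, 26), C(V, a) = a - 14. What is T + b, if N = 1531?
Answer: 2167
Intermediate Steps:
C(V, a) = -14 + a
T = 1873 (T = (1531 - 15*(-22)) + (-14 + 26) = (1531 + 330) + 12 = 1861 + 12 = 1873)
b = 294 (b = -21*(-14) = 294)
T + b = 1873 + 294 = 2167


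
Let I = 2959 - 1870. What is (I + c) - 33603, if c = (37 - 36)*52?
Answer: -32462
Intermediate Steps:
c = 52 (c = 1*52 = 52)
I = 1089
(I + c) - 33603 = (1089 + 52) - 33603 = 1141 - 33603 = -32462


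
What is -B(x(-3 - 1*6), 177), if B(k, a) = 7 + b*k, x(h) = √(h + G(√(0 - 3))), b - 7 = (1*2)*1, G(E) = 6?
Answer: -7 - 9*I*√3 ≈ -7.0 - 15.588*I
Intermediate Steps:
b = 9 (b = 7 + (1*2)*1 = 7 + 2*1 = 7 + 2 = 9)
x(h) = √(6 + h) (x(h) = √(h + 6) = √(6 + h))
B(k, a) = 7 + 9*k
-B(x(-3 - 1*6), 177) = -(7 + 9*√(6 + (-3 - 1*6))) = -(7 + 9*√(6 + (-3 - 6))) = -(7 + 9*√(6 - 9)) = -(7 + 9*√(-3)) = -(7 + 9*(I*√3)) = -(7 + 9*I*√3) = -7 - 9*I*√3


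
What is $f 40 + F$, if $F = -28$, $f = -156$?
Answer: $-6268$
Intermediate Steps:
$f 40 + F = \left(-156\right) 40 - 28 = -6240 - 28 = -6268$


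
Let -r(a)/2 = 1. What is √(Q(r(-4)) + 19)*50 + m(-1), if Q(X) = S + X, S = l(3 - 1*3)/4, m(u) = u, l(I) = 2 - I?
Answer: -1 + 25*√70 ≈ 208.17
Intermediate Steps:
r(a) = -2 (r(a) = -2*1 = -2)
S = ½ (S = (2 - (3 - 1*3))/4 = (2 - (3 - 3))*(¼) = (2 - 1*0)*(¼) = (2 + 0)*(¼) = 2*(¼) = ½ ≈ 0.50000)
Q(X) = ½ + X
√(Q(r(-4)) + 19)*50 + m(-1) = √((½ - 2) + 19)*50 - 1 = √(-3/2 + 19)*50 - 1 = √(35/2)*50 - 1 = (√70/2)*50 - 1 = 25*√70 - 1 = -1 + 25*√70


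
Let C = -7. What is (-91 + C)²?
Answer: 9604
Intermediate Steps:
(-91 + C)² = (-91 - 7)² = (-98)² = 9604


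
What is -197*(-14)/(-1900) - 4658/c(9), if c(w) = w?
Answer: -4437511/8550 ≈ -519.01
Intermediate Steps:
-197*(-14)/(-1900) - 4658/c(9) = -197*(-14)/(-1900) - 4658/9 = 2758*(-1/1900) - 4658*1/9 = -1379/950 - 4658/9 = -4437511/8550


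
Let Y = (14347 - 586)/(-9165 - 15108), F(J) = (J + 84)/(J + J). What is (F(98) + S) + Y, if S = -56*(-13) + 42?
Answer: 29087315/37758 ≈ 770.36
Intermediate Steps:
F(J) = (84 + J)/(2*J) (F(J) = (84 + J)/((2*J)) = (84 + J)*(1/(2*J)) = (84 + J)/(2*J))
S = 770 (S = 728 + 42 = 770)
Y = -1529/2697 (Y = 13761/(-24273) = 13761*(-1/24273) = -1529/2697 ≈ -0.56693)
(F(98) + S) + Y = ((½)*(84 + 98)/98 + 770) - 1529/2697 = ((½)*(1/98)*182 + 770) - 1529/2697 = (13/14 + 770) - 1529/2697 = 10793/14 - 1529/2697 = 29087315/37758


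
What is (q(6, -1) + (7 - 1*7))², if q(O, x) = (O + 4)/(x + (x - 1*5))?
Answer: 100/49 ≈ 2.0408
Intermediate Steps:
q(O, x) = (4 + O)/(-5 + 2*x) (q(O, x) = (4 + O)/(x + (x - 5)) = (4 + O)/(x + (-5 + x)) = (4 + O)/(-5 + 2*x))
(q(6, -1) + (7 - 1*7))² = ((4 + 6)/(-5 + 2*(-1)) + (7 - 1*7))² = (10/(-5 - 2) + (7 - 7))² = (10/(-7) + 0)² = (-⅐*10 + 0)² = (-10/7 + 0)² = (-10/7)² = 100/49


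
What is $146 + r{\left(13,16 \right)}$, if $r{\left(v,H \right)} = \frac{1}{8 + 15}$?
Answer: $\frac{3359}{23} \approx 146.04$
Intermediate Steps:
$r{\left(v,H \right)} = \frac{1}{23}$
$146 + r{\left(13,16 \right)} = 146 + \frac{1}{23} = \frac{3359}{23}$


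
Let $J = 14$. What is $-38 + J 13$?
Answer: $144$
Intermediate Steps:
$-38 + J 13 = -38 + 14 \cdot 13 = -38 + 182 = 144$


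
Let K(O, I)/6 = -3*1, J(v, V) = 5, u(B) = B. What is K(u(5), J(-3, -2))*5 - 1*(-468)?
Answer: 378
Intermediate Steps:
K(O, I) = -18 (K(O, I) = 6*(-3*1) = 6*(-3) = -18)
K(u(5), J(-3, -2))*5 - 1*(-468) = -18*5 - 1*(-468) = -90 + 468 = 378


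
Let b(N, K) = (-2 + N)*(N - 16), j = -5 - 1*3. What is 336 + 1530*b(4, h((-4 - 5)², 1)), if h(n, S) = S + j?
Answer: -36384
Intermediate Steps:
j = -8 (j = -5 - 3 = -8)
h(n, S) = -8 + S (h(n, S) = S - 8 = -8 + S)
b(N, K) = (-16 + N)*(-2 + N) (b(N, K) = (-2 + N)*(-16 + N) = (-16 + N)*(-2 + N))
336 + 1530*b(4, h((-4 - 5)², 1)) = 336 + 1530*(32 + 4² - 18*4) = 336 + 1530*(32 + 16 - 72) = 336 + 1530*(-24) = 336 - 36720 = -36384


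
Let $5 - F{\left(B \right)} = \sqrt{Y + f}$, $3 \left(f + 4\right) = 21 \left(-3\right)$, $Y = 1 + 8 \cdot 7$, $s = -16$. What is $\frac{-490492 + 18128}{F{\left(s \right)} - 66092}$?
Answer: $\frac{31217119668}{4367491537} - \frac{1889456 \sqrt{2}}{4367491537} \approx 7.147$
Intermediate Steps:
$Y = 57$ ($Y = 1 + 56 = 57$)
$f = -25$ ($f = -4 + \frac{21 \left(-3\right)}{3} = -4 + \frac{1}{3} \left(-63\right) = -4 - 21 = -25$)
$F{\left(B \right)} = 5 - 4 \sqrt{2}$ ($F{\left(B \right)} = 5 - \sqrt{57 - 25} = 5 - \sqrt{32} = 5 - 4 \sqrt{2}$)
$\frac{-490492 + 18128}{F{\left(s \right)} - 66092} = \frac{-490492 + 18128}{\left(5 - 4 \sqrt{2}\right) - 66092} = - \frac{472364}{-66087 - 4 \sqrt{2}}$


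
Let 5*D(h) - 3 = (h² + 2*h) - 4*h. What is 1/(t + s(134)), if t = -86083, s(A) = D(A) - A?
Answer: -5/413394 ≈ -1.2095e-5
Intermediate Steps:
D(h) = ⅗ - 2*h/5 + h²/5 (D(h) = ⅗ + ((h² + 2*h) - 4*h)/5 = ⅗ + (h² - 2*h)/5 = ⅗ + (-2*h/5 + h²/5) = ⅗ - 2*h/5 + h²/5)
s(A) = ⅗ - 7*A/5 + A²/5 (s(A) = (⅗ - 2*A/5 + A²/5) - A = ⅗ - 7*A/5 + A²/5)
1/(t + s(134)) = 1/(-86083 + (⅗ - 7/5*134 + (⅕)*134²)) = 1/(-86083 + (⅗ - 938/5 + (⅕)*17956)) = 1/(-86083 + (⅗ - 938/5 + 17956/5)) = 1/(-86083 + 17021/5) = 1/(-413394/5) = -5/413394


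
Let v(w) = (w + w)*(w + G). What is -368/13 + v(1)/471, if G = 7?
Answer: -173120/6123 ≈ -28.274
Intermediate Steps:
v(w) = 2*w*(7 + w) (v(w) = (w + w)*(w + 7) = (2*w)*(7 + w) = 2*w*(7 + w))
-368/13 + v(1)/471 = -368/13 + (2*1*(7 + 1))/471 = -368*1/13 + (2*1*8)*(1/471) = -368/13 + 16*(1/471) = -368/13 + 16/471 = -173120/6123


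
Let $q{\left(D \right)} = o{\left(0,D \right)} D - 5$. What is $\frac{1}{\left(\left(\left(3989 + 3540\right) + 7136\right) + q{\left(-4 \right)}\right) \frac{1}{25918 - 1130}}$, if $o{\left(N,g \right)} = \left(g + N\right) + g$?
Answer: $\frac{6197}{3673} \approx 1.6872$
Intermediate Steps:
$o{\left(N,g \right)} = N + 2 g$ ($o{\left(N,g \right)} = \left(N + g\right) + g = N + 2 g$)
$q{\left(D \right)} = -5 + 2 D^{2}$ ($q{\left(D \right)} = \left(0 + 2 D\right) D - 5 = 2 D D - 5 = 2 D^{2} - 5 = -5 + 2 D^{2}$)
$\frac{1}{\left(\left(\left(3989 + 3540\right) + 7136\right) + q{\left(-4 \right)}\right) \frac{1}{25918 - 1130}} = \frac{1}{\left(\left(\left(3989 + 3540\right) + 7136\right) - \left(5 - 2 \left(-4\right)^{2}\right)\right) \frac{1}{25918 - 1130}} = \frac{1}{\left(\left(7529 + 7136\right) + \left(-5 + 2 \cdot 16\right)\right) \frac{1}{25918 - 1130}} = \frac{1}{\left(14665 + \left(-5 + 32\right)\right) \frac{1}{25918 - 1130}} = \frac{1}{\left(14665 + 27\right) \frac{1}{24788}} = \frac{1}{14692 \cdot \frac{1}{24788}} = \frac{1}{\frac{3673}{6197}} = \frac{6197}{3673}$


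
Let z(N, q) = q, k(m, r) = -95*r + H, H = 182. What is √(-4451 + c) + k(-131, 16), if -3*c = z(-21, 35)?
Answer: -1338 + 2*I*√10041/3 ≈ -1338.0 + 66.803*I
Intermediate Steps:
k(m, r) = 182 - 95*r (k(m, r) = -95*r + 182 = 182 - 95*r)
c = -35/3 (c = -⅓*35 = -35/3 ≈ -11.667)
√(-4451 + c) + k(-131, 16) = √(-4451 - 35/3) + (182 - 95*16) = √(-13388/3) + (182 - 1520) = 2*I*√10041/3 - 1338 = -1338 + 2*I*√10041/3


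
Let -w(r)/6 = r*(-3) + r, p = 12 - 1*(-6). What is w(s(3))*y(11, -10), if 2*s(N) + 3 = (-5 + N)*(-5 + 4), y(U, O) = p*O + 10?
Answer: 1020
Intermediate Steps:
p = 18 (p = 12 + 6 = 18)
y(U, O) = 10 + 18*O (y(U, O) = 18*O + 10 = 10 + 18*O)
s(N) = 1 - N/2 (s(N) = -3/2 + ((-5 + N)*(-5 + 4))/2 = -3/2 + ((-5 + N)*(-1))/2 = -3/2 + (5 - N)/2 = -3/2 + (5/2 - N/2) = 1 - N/2)
w(r) = 12*r (w(r) = -6*(r*(-3) + r) = -6*(-3*r + r) = -(-12)*r = 12*r)
w(s(3))*y(11, -10) = (12*(1 - 1/2*3))*(10 + 18*(-10)) = (12*(1 - 3/2))*(10 - 180) = (12*(-1/2))*(-170) = -6*(-170) = 1020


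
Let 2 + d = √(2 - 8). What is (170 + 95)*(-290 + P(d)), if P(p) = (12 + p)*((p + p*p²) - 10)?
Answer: -45580 + 22790*I*√6 ≈ -45580.0 + 55824.0*I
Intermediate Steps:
d = -2 + I*√6 (d = -2 + √(2 - 8) = -2 + √(-6) = -2 + I*√6 ≈ -2.0 + 2.4495*I)
P(p) = (12 + p)*(-10 + p + p³) (P(p) = (12 + p)*((p + p³) - 10) = (12 + p)*(-10 + p + p³))
(170 + 95)*(-290 + P(d)) = (170 + 95)*(-290 + (-120 + (-2 + I*√6)² + (-2 + I*√6)⁴ + 2*(-2 + I*√6) + 12*(-2 + I*√6)³)) = 265*(-290 + (-120 + (-2 + I*√6)² + (-2 + I*√6)⁴ + (-4 + 2*I*√6) + 12*(-2 + I*√6)³)) = 265*(-290 + (-124 + (-2 + I*√6)² + (-2 + I*√6)⁴ + 12*(-2 + I*√6)³ + 2*I*√6)) = 265*(-414 + (-2 + I*√6)² + (-2 + I*√6)⁴ + 12*(-2 + I*√6)³ + 2*I*√6) = -109710 + 265*(-2 + I*√6)² + 265*(-2 + I*√6)⁴ + 3180*(-2 + I*√6)³ + 530*I*√6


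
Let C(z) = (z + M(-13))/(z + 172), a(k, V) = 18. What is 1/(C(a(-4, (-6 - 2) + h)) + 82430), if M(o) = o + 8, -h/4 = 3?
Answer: 190/15661713 ≈ 1.2131e-5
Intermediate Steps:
h = -12 (h = -4*3 = -12)
M(o) = 8 + o
C(z) = (-5 + z)/(172 + z) (C(z) = (z + (8 - 13))/(z + 172) = (z - 5)/(172 + z) = (-5 + z)/(172 + z))
1/(C(a(-4, (-6 - 2) + h)) + 82430) = 1/((-5 + 18)/(172 + 18) + 82430) = 1/(13/190 + 82430) = 1/(15661713/190) = 190/15661713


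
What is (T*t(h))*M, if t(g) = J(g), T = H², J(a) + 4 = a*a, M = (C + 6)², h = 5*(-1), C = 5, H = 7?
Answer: 124509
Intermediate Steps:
h = -5
M = 121 (M = (5 + 6)² = 11² = 121)
J(a) = -4 + a² (J(a) = -4 + a*a = -4 + a²)
T = 49 (T = 7² = 49)
t(g) = -4 + g²
(T*t(h))*M = (49*(-4 + (-5)²))*121 = (49*(-4 + 25))*121 = (49*21)*121 = 1029*121 = 124509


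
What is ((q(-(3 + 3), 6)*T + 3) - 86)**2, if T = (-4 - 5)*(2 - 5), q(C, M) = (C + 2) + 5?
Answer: 3136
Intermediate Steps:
q(C, M) = 7 + C (q(C, M) = (2 + C) + 5 = 7 + C)
T = 27 (T = -9*(-3) = 27)
((q(-(3 + 3), 6)*T + 3) - 86)**2 = (((7 - (3 + 3))*27 + 3) - 86)**2 = (((7 - 1*6)*27 + 3) - 86)**2 = (((7 - 6)*27 + 3) - 86)**2 = ((1*27 + 3) - 86)**2 = ((27 + 3) - 86)**2 = (30 - 86)**2 = (-56)**2 = 3136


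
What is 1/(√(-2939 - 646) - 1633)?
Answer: -1633/2670274 - I*√3585/2670274 ≈ -0.00061155 - 2.2423e-5*I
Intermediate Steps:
1/(√(-2939 - 646) - 1633) = 1/(√(-3585) - 1633) = 1/(I*√3585 - 1633) = 1/(-1633 + I*√3585)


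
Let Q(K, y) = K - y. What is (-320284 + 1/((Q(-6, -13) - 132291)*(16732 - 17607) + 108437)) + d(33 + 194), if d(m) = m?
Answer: -37080823685408/115856937 ≈ -3.2006e+5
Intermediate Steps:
(-320284 + 1/((Q(-6, -13) - 132291)*(16732 - 17607) + 108437)) + d(33 + 194) = (-320284 + 1/(((-6 - 1*(-13)) - 132291)*(16732 - 17607) + 108437)) + (33 + 194) = (-320284 + 1/(((-6 + 13) - 132291)*(-875) + 108437)) + 227 = (-320284 + 1/((7 - 132291)*(-875) + 108437)) + 227 = (-320284 + 1/(-132284*(-875) + 108437)) + 227 = (-320284 + 1/(115748500 + 108437)) + 227 = (-320284 + 1/115856937) + 227 = -37107123210107/115856937 + 227 = -37080823685408/115856937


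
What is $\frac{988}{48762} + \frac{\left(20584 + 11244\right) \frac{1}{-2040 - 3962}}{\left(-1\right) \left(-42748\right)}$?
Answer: $\frac{31492827139}{1563879601494} \approx 0.020138$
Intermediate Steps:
$\frac{988}{48762} + \frac{\left(20584 + 11244\right) \frac{1}{-2040 - 3962}}{\left(-1\right) \left(-42748\right)} = 988 \cdot \frac{1}{48762} + \frac{31828 \frac{1}{-6002}}{42748} = \frac{494}{24381} + 31828 \left(- \frac{1}{6002}\right) \frac{1}{42748} = \frac{494}{24381} - \frac{7957}{64143374} = \frac{31492827139}{1563879601494}$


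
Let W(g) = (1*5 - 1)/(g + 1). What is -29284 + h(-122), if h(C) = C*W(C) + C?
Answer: -3557638/121 ≈ -29402.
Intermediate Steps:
W(g) = 4/(1 + g) (W(g) = (5 - 1)/(1 + g) = 4/(1 + g))
h(C) = C + 4*C/(1 + C) (h(C) = C*(4/(1 + C)) + C = 4*C/(1 + C) + C = C + 4*C/(1 + C))
-29284 + h(-122) = -29284 - 122*(5 - 122)/(1 - 122) = -29284 - 122*(-117)/(-121) = -29284 - 122*(-1/121)*(-117) = -29284 - 14274/121 = -3557638/121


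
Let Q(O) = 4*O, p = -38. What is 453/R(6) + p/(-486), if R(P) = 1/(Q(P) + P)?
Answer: 3302389/243 ≈ 13590.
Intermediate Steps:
R(P) = 1/(5*P) (R(P) = 1/(4*P + P) = 1/(5*P))
453/R(6) + p/(-486) = 453/(((⅕)/6)) - 38/(-486) = 453/(((⅕)*(⅙))) - 38*(-1/486) = 453/(1/30) + 19/243 = 453*30 + 19/243 = 13590 + 19/243 = 3302389/243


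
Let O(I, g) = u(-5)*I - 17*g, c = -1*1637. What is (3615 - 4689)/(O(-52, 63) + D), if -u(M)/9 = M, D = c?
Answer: 537/2524 ≈ 0.21276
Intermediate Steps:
c = -1637
D = -1637
u(M) = -9*M
O(I, g) = -17*g + 45*I (O(I, g) = (-9*(-5))*I - 17*g = 45*I - 17*g = -17*g + 45*I)
(3615 - 4689)/(O(-52, 63) + D) = (3615 - 4689)/((-17*63 + 45*(-52)) - 1637) = -1074/((-1071 - 2340) - 1637) = -1074/(-3411 - 1637) = -1074/(-5048) = -1074*(-1/5048) = 537/2524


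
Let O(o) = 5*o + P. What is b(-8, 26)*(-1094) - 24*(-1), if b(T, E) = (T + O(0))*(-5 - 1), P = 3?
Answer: -32796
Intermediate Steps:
O(o) = 3 + 5*o (O(o) = 5*o + 3 = 3 + 5*o)
b(T, E) = -18 - 6*T (b(T, E) = (T + (3 + 5*0))*(-5 - 1) = (T + (3 + 0))*(-6) = (T + 3)*(-6) = (3 + T)*(-6) = -18 - 6*T)
b(-8, 26)*(-1094) - 24*(-1) = (-18 - 6*(-8))*(-1094) - 24*(-1) = (-18 + 48)*(-1094) + 24 = 30*(-1094) + 24 = -32820 + 24 = -32796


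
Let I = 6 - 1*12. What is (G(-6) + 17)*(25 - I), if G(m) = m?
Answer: 341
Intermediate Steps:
I = -6 (I = 6 - 12 = -6)
(G(-6) + 17)*(25 - I) = (-6 + 17)*(25 - 1*(-6)) = 11*(25 + 6) = 11*31 = 341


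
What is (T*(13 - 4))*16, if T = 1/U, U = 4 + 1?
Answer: 144/5 ≈ 28.800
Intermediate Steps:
U = 5
T = ⅕ (T = 1/5 = ⅕ ≈ 0.20000)
(T*(13 - 4))*16 = ((13 - 4)/5)*16 = ((⅕)*9)*16 = (9/5)*16 = 144/5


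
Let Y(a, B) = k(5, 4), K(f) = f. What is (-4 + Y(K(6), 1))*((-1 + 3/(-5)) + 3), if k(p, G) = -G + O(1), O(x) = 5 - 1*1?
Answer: -28/5 ≈ -5.6000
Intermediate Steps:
O(x) = 4 (O(x) = 5 - 1 = 4)
k(p, G) = 4 - G (k(p, G) = -G + 4 = 4 - G)
Y(a, B) = 0 (Y(a, B) = 4 - 1*4 = 4 - 4 = 0)
(-4 + Y(K(6), 1))*((-1 + 3/(-5)) + 3) = (-4 + 0)*((-1 + 3/(-5)) + 3) = -4*((-1 + 3*(-1/5)) + 3) = -4*((-1 - 3/5) + 3) = -4*(-8/5 + 3) = -4*7/5 = -28/5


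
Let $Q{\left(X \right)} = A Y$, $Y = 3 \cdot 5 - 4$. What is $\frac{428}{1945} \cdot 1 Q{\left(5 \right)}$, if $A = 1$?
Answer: $\frac{4708}{1945} \approx 2.4206$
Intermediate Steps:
$Y = 11$ ($Y = 15 - 4 = 11$)
$Q{\left(X \right)} = 11$ ($Q{\left(X \right)} = 1 \cdot 11 = 11$)
$\frac{428}{1945} \cdot 1 Q{\left(5 \right)} = \frac{428}{1945} \cdot 1 \cdot 11 = 428 \cdot \frac{1}{1945} \cdot 11 = \frac{428}{1945} \cdot 11 = \frac{4708}{1945}$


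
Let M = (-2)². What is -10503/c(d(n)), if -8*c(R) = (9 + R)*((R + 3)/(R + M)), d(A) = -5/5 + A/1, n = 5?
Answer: 672192/91 ≈ 7386.7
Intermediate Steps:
d(A) = -1 + A (d(A) = -5*⅕ + A*1 = -1 + A)
M = 4
c(R) = -(3 + R)*(9 + R)/(8*(4 + R)) (c(R) = -(9 + R)*(R + 3)/(R + 4)/8 = -(9 + R)*(3 + R)/(4 + R)/8 = -(3 + R)*(9 + R)/(8*(4 + R)))
-10503/c(d(n)) = -10503*8*(4 + (-1 + 5))/(-27 - (-1 + 5)² - 12*(-1 + 5)) = -10503*8*(4 + 4)/(-27 - 1*4² - 12*4) = -10503*64/(-27 - 1*16 - 48) = -10503*64/(-27 - 16 - 48) = -10503/((⅛)*(⅛)*(-91)) = -10503/(-91/64) = -10503*(-64/91) = 672192/91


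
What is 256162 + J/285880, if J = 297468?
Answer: 18307972507/71470 ≈ 2.5616e+5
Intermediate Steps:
256162 + J/285880 = 256162 + 297468/285880 = 256162 + 297468*(1/285880) = 256162 + 74367/71470 = 18307972507/71470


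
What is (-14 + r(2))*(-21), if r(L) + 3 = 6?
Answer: 231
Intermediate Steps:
r(L) = 3 (r(L) = -3 + 6 = 3)
(-14 + r(2))*(-21) = (-14 + 3)*(-21) = -11*(-21) = 231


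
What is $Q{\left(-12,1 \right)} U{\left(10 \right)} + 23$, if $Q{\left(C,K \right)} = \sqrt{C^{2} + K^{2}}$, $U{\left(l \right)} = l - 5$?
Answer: $23 + 5 \sqrt{145} \approx 83.208$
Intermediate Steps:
$U{\left(l \right)} = -5 + l$
$Q{\left(-12,1 \right)} U{\left(10 \right)} + 23 = \sqrt{\left(-12\right)^{2} + 1^{2}} \left(-5 + 10\right) + 23 = \sqrt{144 + 1} \cdot 5 + 23 = \sqrt{145} \cdot 5 + 23 = 5 \sqrt{145} + 23 = 23 + 5 \sqrt{145}$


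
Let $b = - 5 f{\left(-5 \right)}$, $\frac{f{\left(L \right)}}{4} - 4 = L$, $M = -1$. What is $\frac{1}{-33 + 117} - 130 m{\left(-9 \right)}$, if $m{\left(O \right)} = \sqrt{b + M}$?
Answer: $\frac{1}{84} - 130 \sqrt{19} \approx -566.64$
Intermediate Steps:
$f{\left(L \right)} = 16 + 4 L$
$b = 20$ ($b = - 5 \left(16 + 4 \left(-5\right)\right) = - 5 \left(16 - 20\right) = \left(-5\right) \left(-4\right) = 20$)
$m{\left(O \right)} = \sqrt{19}$ ($m{\left(O \right)} = \sqrt{20 - 1} = \sqrt{19}$)
$\frac{1}{-33 + 117} - 130 m{\left(-9 \right)} = \frac{1}{-33 + 117} - 130 \sqrt{19} = \frac{1}{84} - 130 \sqrt{19}$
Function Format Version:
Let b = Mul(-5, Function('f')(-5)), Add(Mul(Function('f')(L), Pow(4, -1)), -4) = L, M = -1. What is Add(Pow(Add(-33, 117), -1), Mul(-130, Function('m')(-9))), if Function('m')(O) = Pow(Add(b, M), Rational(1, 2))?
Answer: Add(Rational(1, 84), Mul(-130, Pow(19, Rational(1, 2)))) ≈ -566.64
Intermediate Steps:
Function('f')(L) = Add(16, Mul(4, L))
b = 20 (b = Mul(-5, Add(16, Mul(4, -5))) = Mul(-5, Add(16, -20)) = Mul(-5, -4) = 20)
Function('m')(O) = Pow(19, Rational(1, 2)) (Function('m')(O) = Pow(Add(20, -1), Rational(1, 2)) = Pow(19, Rational(1, 2)))
Add(Pow(Add(-33, 117), -1), Mul(-130, Function('m')(-9))) = Add(Pow(Add(-33, 117), -1), Mul(-130, Pow(19, Rational(1, 2)))) = Add(Pow(84, -1), Mul(-130, Pow(19, Rational(1, 2)))) = Add(Rational(1, 84), Mul(-130, Pow(19, Rational(1, 2))))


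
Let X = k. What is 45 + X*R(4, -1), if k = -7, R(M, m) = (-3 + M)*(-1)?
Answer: 52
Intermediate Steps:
R(M, m) = 3 - M
X = -7
45 + X*R(4, -1) = 45 - 7*(3 - 1*4) = 45 - 7*(3 - 4) = 45 - 7*(-1) = 45 + 7 = 52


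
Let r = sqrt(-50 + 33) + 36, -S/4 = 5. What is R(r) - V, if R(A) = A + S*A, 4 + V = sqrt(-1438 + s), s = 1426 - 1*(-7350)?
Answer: -680 - sqrt(7338) - 19*I*sqrt(17) ≈ -765.66 - 78.339*I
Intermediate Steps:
S = -20 (S = -4*5 = -20)
s = 8776 (s = 1426 + 7350 = 8776)
r = 36 + I*sqrt(17) (r = sqrt(-17) + 36 = I*sqrt(17) + 36 = 36 + I*sqrt(17) ≈ 36.0 + 4.1231*I)
V = -4 + sqrt(7338) (V = -4 + sqrt(-1438 + 8776) = -4 + sqrt(7338) ≈ 81.662)
R(A) = -19*A (R(A) = A - 20*A = -19*A)
R(r) - V = -19*(36 + I*sqrt(17)) - (-4 + sqrt(7338)) = (-684 - 19*I*sqrt(17)) + (4 - sqrt(7338)) = -680 - sqrt(7338) - 19*I*sqrt(17)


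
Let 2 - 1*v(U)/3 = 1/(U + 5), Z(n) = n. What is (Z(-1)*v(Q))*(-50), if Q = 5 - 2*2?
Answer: 275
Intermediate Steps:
Q = 1 (Q = 5 - 4 = 1)
v(U) = 6 - 3/(5 + U) (v(U) = 6 - 3/(U + 5) = 6 - 3/(5 + U))
(Z(-1)*v(Q))*(-50) = -3*(9 + 2*1)/(5 + 1)*(-50) = -3*(9 + 2)/6*(-50) = -3*11/6*(-50) = -1*11/2*(-50) = -11/2*(-50) = 275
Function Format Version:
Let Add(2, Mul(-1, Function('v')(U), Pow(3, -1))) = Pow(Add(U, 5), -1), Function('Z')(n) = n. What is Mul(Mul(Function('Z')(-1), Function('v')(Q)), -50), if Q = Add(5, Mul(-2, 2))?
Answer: 275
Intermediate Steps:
Q = 1 (Q = Add(5, -4) = 1)
Function('v')(U) = Add(6, Mul(-3, Pow(Add(5, U), -1))) (Function('v')(U) = Add(6, Mul(-3, Pow(Add(U, 5), -1))) = Add(6, Mul(-3, Pow(Add(5, U), -1))))
Mul(Mul(Function('Z')(-1), Function('v')(Q)), -50) = Mul(Mul(-1, Mul(3, Pow(Add(5, 1), -1), Add(9, Mul(2, 1)))), -50) = Mul(Mul(-1, Mul(3, Pow(6, -1), Add(9, 2))), -50) = Mul(Mul(-1, Mul(3, Rational(1, 6), 11)), -50) = Mul(Mul(-1, Rational(11, 2)), -50) = Mul(Rational(-11, 2), -50) = 275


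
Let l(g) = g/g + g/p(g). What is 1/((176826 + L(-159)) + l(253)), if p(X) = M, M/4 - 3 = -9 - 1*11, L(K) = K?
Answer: 68/12013171 ≈ 5.6605e-6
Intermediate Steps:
M = -68 (M = 12 + 4*(-9 - 1*11) = 12 + 4*(-9 - 11) = 12 + 4*(-20) = 12 - 80 = -68)
p(X) = -68
l(g) = 1 - g/68 (l(g) = g/g + g/(-68) = 1 + g*(-1/68) = 1 - g/68)
1/((176826 + L(-159)) + l(253)) = 1/((176826 - 159) + (1 - 1/68*253)) = 1/(176667 + (1 - 253/68)) = 1/(176667 - 185/68) = 1/(12013171/68) = 68/12013171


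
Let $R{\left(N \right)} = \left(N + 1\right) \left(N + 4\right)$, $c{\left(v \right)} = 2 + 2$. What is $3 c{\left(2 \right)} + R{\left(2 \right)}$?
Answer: $30$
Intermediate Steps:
$c{\left(v \right)} = 4$
$R{\left(N \right)} = \left(1 + N\right) \left(4 + N\right)$
$3 c{\left(2 \right)} + R{\left(2 \right)} = 3 \cdot 4 + \left(4 + 2^{2} + 5 \cdot 2\right) = 12 + \left(4 + 4 + 10\right) = 12 + 18 = 30$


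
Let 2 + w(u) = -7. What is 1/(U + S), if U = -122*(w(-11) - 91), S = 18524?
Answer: 1/30724 ≈ 3.2548e-5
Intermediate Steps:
w(u) = -9 (w(u) = -2 - 7 = -9)
U = 12200 (U = -122*(-9 - 91) = -122*(-100) = 12200)
1/(U + S) = 1/(12200 + 18524) = 1/30724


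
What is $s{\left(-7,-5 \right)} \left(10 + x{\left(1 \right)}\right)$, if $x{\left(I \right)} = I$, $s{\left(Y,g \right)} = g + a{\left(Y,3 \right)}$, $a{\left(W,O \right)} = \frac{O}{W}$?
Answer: $- \frac{418}{7} \approx -59.714$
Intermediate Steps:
$s{\left(Y,g \right)} = g + \frac{3}{Y}$
$s{\left(-7,-5 \right)} \left(10 + x{\left(1 \right)}\right) = \left(-5 + \frac{3}{-7}\right) \left(10 + 1\right) = \left(-5 + 3 \left(- \frac{1}{7}\right)\right) 11 = \left(-5 - \frac{3}{7}\right) 11 = \left(- \frac{38}{7}\right) 11 = - \frac{418}{7}$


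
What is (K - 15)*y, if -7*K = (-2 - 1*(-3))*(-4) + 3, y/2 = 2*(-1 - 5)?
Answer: 2496/7 ≈ 356.57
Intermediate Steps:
y = -24 (y = 2*(2*(-1 - 5)) = 2*(2*(-6)) = 2*(-12) = -24)
K = ⅐ (K = -((-2 - 1*(-3))*(-4) + 3)/7 = -((-2 + 3)*(-4) + 3)/7 = -(1*(-4) + 3)/7 = -(-4 + 3)/7 = -⅐*(-1) = ⅐ ≈ 0.14286)
(K - 15)*y = (⅐ - 15)*(-24) = -104/7*(-24) = 2496/7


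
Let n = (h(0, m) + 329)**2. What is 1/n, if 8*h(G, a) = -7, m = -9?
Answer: 64/6890625 ≈ 9.2880e-6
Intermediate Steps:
h(G, a) = -7/8 (h(G, a) = (1/8)*(-7) = -7/8)
n = 6890625/64 (n = (-7/8 + 329)**2 = (2625/8)**2 = 6890625/64 ≈ 1.0767e+5)
1/n = 1/(6890625/64) = 64/6890625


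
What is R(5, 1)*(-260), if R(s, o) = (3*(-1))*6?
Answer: 4680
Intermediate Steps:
R(s, o) = -18 (R(s, o) = -3*6 = -18)
R(5, 1)*(-260) = -18*(-260) = 4680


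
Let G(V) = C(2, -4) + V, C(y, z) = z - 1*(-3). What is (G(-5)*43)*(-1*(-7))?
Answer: -1806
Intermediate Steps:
C(y, z) = 3 + z (C(y, z) = z + 3 = 3 + z)
G(V) = -1 + V (G(V) = (3 - 4) + V = -1 + V)
(G(-5)*43)*(-1*(-7)) = ((-1 - 5)*43)*(-1*(-7)) = -6*43*7 = -258*7 = -1806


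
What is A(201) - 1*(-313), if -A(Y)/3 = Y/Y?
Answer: 310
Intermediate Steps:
A(Y) = -3 (A(Y) = -3*Y/Y = -3*1 = -3)
A(201) - 1*(-313) = -3 - 1*(-313) = -3 + 313 = 310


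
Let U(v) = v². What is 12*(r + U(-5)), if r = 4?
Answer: 348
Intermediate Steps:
12*(r + U(-5)) = 12*(4 + (-5)²) = 12*(4 + 25) = 12*29 = 348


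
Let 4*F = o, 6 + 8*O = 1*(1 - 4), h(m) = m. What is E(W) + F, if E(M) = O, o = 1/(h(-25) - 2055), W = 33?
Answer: -9361/8320 ≈ -1.1251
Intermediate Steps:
O = -9/8 (O = -¾ + (1*(1 - 4))/8 = -¾ + (1*(-3))/8 = -¾ + (⅛)*(-3) = -¾ - 3/8 = -9/8 ≈ -1.1250)
o = -1/2080 (o = 1/(-25 - 2055) = 1/(-2080) = -1/2080 ≈ -0.00048077)
F = -1/8320 (F = (¼)*(-1/2080) = -1/8320 ≈ -0.00012019)
E(M) = -9/8
E(W) + F = -9/8 - 1/8320 = -9361/8320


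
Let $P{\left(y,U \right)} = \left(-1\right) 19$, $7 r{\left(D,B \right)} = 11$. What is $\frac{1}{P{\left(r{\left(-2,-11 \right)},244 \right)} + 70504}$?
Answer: $\frac{1}{70485} \approx 1.4187 \cdot 10^{-5}$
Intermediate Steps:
$r{\left(D,B \right)} = \frac{11}{7}$ ($r{\left(D,B \right)} = \frac{1}{7} \cdot 11 = \frac{11}{7}$)
$P{\left(y,U \right)} = -19$
$\frac{1}{P{\left(r{\left(-2,-11 \right)},244 \right)} + 70504} = \frac{1}{-19 + 70504} = \frac{1}{70485}$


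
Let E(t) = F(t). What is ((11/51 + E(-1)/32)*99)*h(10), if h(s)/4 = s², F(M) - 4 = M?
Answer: 416625/34 ≈ 12254.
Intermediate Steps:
F(M) = 4 + M
E(t) = 4 + t
h(s) = 4*s²
((11/51 + E(-1)/32)*99)*h(10) = ((11/51 + (4 - 1)/32)*99)*(4*10²) = ((11*(1/51) + 3*(1/32))*99)*(4*100) = ((11/51 + 3/32)*99)*400 = ((505/1632)*99)*400 = (16665/544)*400 = 416625/34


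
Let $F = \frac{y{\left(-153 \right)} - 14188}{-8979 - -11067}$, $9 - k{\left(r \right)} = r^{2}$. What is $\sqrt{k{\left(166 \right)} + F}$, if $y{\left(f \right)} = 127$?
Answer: $\frac{i \sqrt{3336867426}}{348} \approx 165.99 i$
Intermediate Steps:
$k{\left(r \right)} = 9 - r^{2}$
$F = - \frac{4687}{696}$ ($F = \frac{127 - 14188}{-8979 - -11067} = - \frac{14061}{-8979 + 11067} = - \frac{14061}{2088} = \left(-14061\right) \frac{1}{2088} = - \frac{4687}{696} \approx -6.7342$)
$\sqrt{k{\left(166 \right)} + F} = \sqrt{\left(9 - 166^{2}\right) - \frac{4687}{696}} = \sqrt{\left(9 - 27556\right) - \frac{4687}{696}} = \sqrt{-27547 - \frac{4687}{696}} = \sqrt{- \frac{19177399}{696}} = \frac{i \sqrt{3336867426}}{348}$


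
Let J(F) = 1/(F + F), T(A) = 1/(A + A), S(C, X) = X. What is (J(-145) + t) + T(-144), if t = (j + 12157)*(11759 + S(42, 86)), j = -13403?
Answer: -616330411489/41760 ≈ -1.4759e+7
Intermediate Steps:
T(A) = 1/(2*A)
J(F) = 1/(2*F)
t = -14758870 (t = (-13403 + 12157)*(11759 + 86) = -1246*11845 = -14758870)
(J(-145) + t) + T(-144) = ((½)/(-145) - 14758870) + (½)/(-144) = ((½)*(-1/145) - 14758870) + (½)*(-1/144) = (-1/290 - 14758870) - 1/288 = -4280072301/290 - 1/288 = -616330411489/41760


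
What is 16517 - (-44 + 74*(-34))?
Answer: 19077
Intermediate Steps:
16517 - (-44 + 74*(-34)) = 16517 - (-44 - 2516) = 16517 - 1*(-2560) = 16517 + 2560 = 19077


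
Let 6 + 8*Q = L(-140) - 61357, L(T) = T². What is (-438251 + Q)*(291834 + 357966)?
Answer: -288167699475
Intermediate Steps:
Q = -41763/8 (Q = -¾ + ((-140)² - 61357)/8 = -¾ + (19600 - 61357)/8 = -¾ + (⅛)*(-41757) = -¾ - 41757/8 = -41763/8 ≈ -5220.4)
(-438251 + Q)*(291834 + 357966) = (-438251 - 41763/8)*(291834 + 357966) = -3547771/8*649800 = -288167699475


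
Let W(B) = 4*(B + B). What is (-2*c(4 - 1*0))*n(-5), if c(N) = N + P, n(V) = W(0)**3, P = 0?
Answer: 0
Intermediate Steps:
W(B) = 8*B (W(B) = 4*(2*B) = 8*B)
n(V) = 0 (n(V) = (8*0)**3 = 0**3 = 0)
c(N) = N (c(N) = N + 0 = N)
(-2*c(4 - 1*0))*n(-5) = -2*(4 - 1*0)*0 = -2*(4 + 0)*0 = -2*4*0 = -8*0 = 0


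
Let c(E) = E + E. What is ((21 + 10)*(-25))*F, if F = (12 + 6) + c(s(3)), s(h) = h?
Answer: -18600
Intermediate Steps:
c(E) = 2*E
F = 24 (F = (12 + 6) + 2*3 = 18 + 6 = 24)
((21 + 10)*(-25))*F = ((21 + 10)*(-25))*24 = (31*(-25))*24 = -775*24 = -18600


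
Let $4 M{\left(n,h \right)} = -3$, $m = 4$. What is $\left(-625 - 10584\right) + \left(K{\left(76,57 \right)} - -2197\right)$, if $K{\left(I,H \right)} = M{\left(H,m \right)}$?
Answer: $- \frac{36051}{4} \approx -9012.8$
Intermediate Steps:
$M{\left(n,h \right)} = - \frac{3}{4}$ ($M{\left(n,h \right)} = \frac{1}{4} \left(-3\right) = - \frac{3}{4}$)
$K{\left(I,H \right)} = - \frac{3}{4}$
$\left(-625 - 10584\right) + \left(K{\left(76,57 \right)} - -2197\right) = \left(-625 - 10584\right) - - \frac{8785}{4} = -11209 + \left(- \frac{3}{4} + 2197\right) = -11209 + \frac{8785}{4} = - \frac{36051}{4}$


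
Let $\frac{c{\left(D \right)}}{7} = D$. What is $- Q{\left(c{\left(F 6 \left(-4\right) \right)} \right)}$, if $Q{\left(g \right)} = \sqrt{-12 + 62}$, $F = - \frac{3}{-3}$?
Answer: $- 5 \sqrt{2} \approx -7.0711$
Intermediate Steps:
$F = 1$ ($F = \left(-3\right) \left(- \frac{1}{3}\right) = 1$)
$c{\left(D \right)} = 7 D$
$Q{\left(g \right)} = 5 \sqrt{2}$ ($Q{\left(g \right)} = \sqrt{50} = 5 \sqrt{2}$)
$- Q{\left(c{\left(F 6 \left(-4\right) \right)} \right)} = - 5 \sqrt{2}$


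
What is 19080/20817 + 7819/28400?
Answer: 78293347/65689200 ≈ 1.1919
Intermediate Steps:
19080/20817 + 7819/28400 = 19080*(1/20817) + 7819*(1/28400) = 2120/2313 + 7819/28400 = 78293347/65689200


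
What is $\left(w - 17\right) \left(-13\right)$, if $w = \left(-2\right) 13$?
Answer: $559$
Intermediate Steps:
$w = -26$
$\left(w - 17\right) \left(-13\right) = \left(-26 - 17\right) \left(-13\right) = \left(-43\right) \left(-13\right) = 559$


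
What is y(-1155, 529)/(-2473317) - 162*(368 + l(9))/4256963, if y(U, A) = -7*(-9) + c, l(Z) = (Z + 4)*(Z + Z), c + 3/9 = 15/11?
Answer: -7968851277383/347451025556943 ≈ -0.022935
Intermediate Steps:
c = 34/33 (c = -⅓ + 15/11 = 34/33 ≈ 1.0303)
l(Z) = 2*Z*(4 + Z) (l(Z) = (4 + Z)*(2*Z) = 2*Z*(4 + Z))
y(U, A) = 2113/33 (y(U, A) = -7*(-9) + 34/33 = 63 + 34/33 = 2113/33)
y(-1155, 529)/(-2473317) - 162*(368 + l(9))/4256963 = (2113/33)/(-2473317) - 162*(368 + 2*9*(4 + 9))/4256963 = (2113/33)*(-1/2473317) - 162*(368 + 2*9*13)*(1/4256963) = -2113/81619461 - 162*(368 + 234)*(1/4256963) = -2113/81619461 - 162*602*(1/4256963) = -2113/81619461 - 97524*1/4256963 = -2113/81619461 - 97524/4256963 = -7968851277383/347451025556943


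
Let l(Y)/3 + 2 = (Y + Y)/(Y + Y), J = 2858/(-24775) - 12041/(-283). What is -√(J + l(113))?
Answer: -√77537678342658/1402265 ≈ -6.2795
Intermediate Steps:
J = 297506961/7011325 (J = 2858*(-1/24775) - 12041*(-1/283) = -2858/24775 + 12041/283 = 297506961/7011325 ≈ 42.432)
l(Y) = -3 (l(Y) = -6 + 3*((Y + Y)/(Y + Y)) = -6 + 3*((2*Y)/((2*Y))) = -6 + 3*((2*Y)*(1/(2*Y))) = -6 + 3*1 = -6 + 3 = -3)
-√(J + l(113)) = -√(297506961/7011325 - 3) = -√(276472986/7011325) = -√77537678342658/1402265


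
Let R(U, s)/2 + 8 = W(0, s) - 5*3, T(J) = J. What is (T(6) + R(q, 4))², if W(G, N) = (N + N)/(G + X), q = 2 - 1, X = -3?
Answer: 18496/9 ≈ 2055.1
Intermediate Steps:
q = 1
W(G, N) = 2*N/(-3 + G) (W(G, N) = (N + N)/(G - 3) = (2*N)/(-3 + G) = 2*N/(-3 + G))
R(U, s) = -46 - 4*s/3 (R(U, s) = -16 + 2*(2*s/(-3 + 0) - 5*3) = -16 + 2*(2*s/(-3) - 15) = -16 + 2*(2*s*(-⅓) - 15) = -16 + 2*(-2*s/3 - 15) = -16 + 2*(-15 - 2*s/3) = -16 + (-30 - 4*s/3) = -46 - 4*s/3)
(T(6) + R(q, 4))² = (6 + (-46 - 4/3*4))² = (6 + (-46 - 16/3))² = (6 - 154/3)² = (-136/3)² = 18496/9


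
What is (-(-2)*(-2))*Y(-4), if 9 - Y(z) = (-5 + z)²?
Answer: 288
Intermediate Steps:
Y(z) = 9 - (-5 + z)²
(-(-2)*(-2))*Y(-4) = (-(-2)*(-2))*(9 - (-5 - 4)²) = (-2*2)*(9 - 1*(-9)²) = -4*(9 - 1*81) = -4*(9 - 81) = -4*(-72) = 288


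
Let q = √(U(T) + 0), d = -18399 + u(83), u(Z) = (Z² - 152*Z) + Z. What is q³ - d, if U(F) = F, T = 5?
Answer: 24043 + 5*√5 ≈ 24054.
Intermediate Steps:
u(Z) = Z² - 151*Z
d = -24043 (d = -18399 + 83*(-151 + 83) = -18399 + 83*(-68) = -18399 - 5644 = -24043)
q = √5 (q = √(5 + 0) = √5 ≈ 2.2361)
q³ - d = (√5)³ - 1*(-24043) = 5*√5 + 24043 = 24043 + 5*√5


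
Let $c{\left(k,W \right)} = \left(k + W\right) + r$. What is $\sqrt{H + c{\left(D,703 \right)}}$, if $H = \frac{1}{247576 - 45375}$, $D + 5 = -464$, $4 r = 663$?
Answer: $\frac{\sqrt{65375506606003}}{404402} \approx 19.994$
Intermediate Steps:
$r = \frac{663}{4}$ ($r = \frac{1}{4} \cdot 663 = \frac{663}{4} \approx 165.75$)
$D = -469$ ($D = -5 - 464 = -469$)
$H = \frac{1}{202201} \approx 4.9456 \cdot 10^{-6}$
$c{\left(k,W \right)} = \frac{663}{4} + W + k$ ($c{\left(k,W \right)} = \left(k + W\right) + \frac{663}{4} = \left(W + k\right) + \frac{663}{4} = \frac{663}{4} + W + k$)
$\sqrt{H + c{\left(D,703 \right)}} = \sqrt{\frac{1}{202201} + \left(\frac{663}{4} + 703 - 469\right)} = \sqrt{\frac{1}{202201} + \frac{1599}{4}} = \sqrt{\frac{323319403}{808804}} = \frac{\sqrt{65375506606003}}{404402}$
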